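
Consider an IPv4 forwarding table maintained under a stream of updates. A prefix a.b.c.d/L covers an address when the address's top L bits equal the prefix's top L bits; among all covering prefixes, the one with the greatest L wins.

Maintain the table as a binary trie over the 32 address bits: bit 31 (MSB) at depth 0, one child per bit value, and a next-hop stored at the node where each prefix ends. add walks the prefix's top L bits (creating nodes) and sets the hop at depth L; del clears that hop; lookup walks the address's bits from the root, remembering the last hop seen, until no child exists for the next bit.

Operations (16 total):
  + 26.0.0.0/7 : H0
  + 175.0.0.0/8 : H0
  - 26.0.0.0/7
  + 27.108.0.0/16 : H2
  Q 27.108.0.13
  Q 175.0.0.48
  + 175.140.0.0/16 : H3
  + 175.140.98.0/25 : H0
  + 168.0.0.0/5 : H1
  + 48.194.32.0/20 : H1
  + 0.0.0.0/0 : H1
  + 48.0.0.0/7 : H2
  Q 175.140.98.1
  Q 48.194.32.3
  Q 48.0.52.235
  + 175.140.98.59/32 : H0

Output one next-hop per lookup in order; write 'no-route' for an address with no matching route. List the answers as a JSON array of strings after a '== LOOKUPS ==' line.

Process each operation:
  add 26.0.0.0/7 -> H0 at depth 7
  add 175.0.0.0/8 -> H0 at depth 8
  - 26.0.0.0/7 clear@7
  add 27.108.0.0/16 -> H2 at depth 16
  ? 27.108.0.13  path d0:-→d1:-→d2:-→d3:-→d4:-→d5:-→d6:-→d7:-→d8:-→d9:-→d10:-→d11:-→d12:-→d13:-→d14:-→d15:-→d16:H2  best=H2
  ? 175.0.0.48  path d0:-→d1:-→d2:-→d3:-→d4:-→d5:-→d6:-→d7:-→d8:H0  best=H0
  add 175.140.0.0/16 -> H3 at depth 16
  add 175.140.98.0/25 -> H0 at depth 25
  add 168.0.0.0/5 -> H1 at depth 5
  add 48.194.32.0/20 -> H1 at depth 20
  add 0.0.0.0/0 -> H1 at depth 0
  add 48.0.0.0/7 -> H2 at depth 7
  ? 175.140.98.1  path d0:H1→d1:-→d2:-→d3:-→d4:-→d5:H1→d6:-→d7:-→d8:H0→d9:-→d10:-→d11:-→d12:-→d13:-→d14:-→d15:-→d16:H3→d17:-→d18:-→d19:-→d20:-→d21:-→d22:-→d23:-→d24:-→d25:H0  best=H0
  ? 48.194.32.3  path d0:H1→d1:-→d2:-→d3:-→d4:-→d5:-→d6:-→d7:H2→d8:-→d9:-→d10:-→d11:-→d12:-→d13:-→d14:-→d15:-→d16:-→d17:-→d18:-→d19:-→d20:H1  best=H1
  ? 48.0.52.235  path d0:H1→d1:-→d2:-→d3:-→d4:-→d5:-→d6:-→d7:H2→d8:-  best=H2
  add 175.140.98.59/32 -> H0 at depth 32

== LOOKUPS ==
["H2","H0","H0","H1","H2"]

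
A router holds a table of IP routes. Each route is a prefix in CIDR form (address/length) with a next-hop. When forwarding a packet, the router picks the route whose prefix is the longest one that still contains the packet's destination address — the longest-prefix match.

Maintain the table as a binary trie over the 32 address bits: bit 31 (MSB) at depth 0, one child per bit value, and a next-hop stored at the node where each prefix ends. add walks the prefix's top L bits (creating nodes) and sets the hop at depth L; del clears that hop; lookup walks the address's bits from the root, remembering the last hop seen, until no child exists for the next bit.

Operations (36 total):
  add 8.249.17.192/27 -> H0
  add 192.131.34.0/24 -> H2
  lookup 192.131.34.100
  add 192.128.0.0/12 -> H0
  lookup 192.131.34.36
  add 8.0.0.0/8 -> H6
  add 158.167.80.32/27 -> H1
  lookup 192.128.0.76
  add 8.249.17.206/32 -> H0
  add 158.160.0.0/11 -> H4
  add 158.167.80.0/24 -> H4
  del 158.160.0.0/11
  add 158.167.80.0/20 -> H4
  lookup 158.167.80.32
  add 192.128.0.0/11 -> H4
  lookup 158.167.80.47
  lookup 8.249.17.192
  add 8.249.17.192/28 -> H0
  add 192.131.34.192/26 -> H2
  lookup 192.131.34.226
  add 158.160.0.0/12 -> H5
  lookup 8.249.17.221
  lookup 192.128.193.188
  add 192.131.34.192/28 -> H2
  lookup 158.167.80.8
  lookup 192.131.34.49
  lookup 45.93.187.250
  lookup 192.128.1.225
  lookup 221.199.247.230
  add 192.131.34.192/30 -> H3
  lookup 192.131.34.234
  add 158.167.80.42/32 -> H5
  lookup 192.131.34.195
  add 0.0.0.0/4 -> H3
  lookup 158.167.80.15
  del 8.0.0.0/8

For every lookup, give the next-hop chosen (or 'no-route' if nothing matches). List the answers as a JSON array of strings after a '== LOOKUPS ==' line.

Process each operation:
  add 8.249.17.192/27 -> H0 at depth 27
  add 192.131.34.0/24 -> H2 at depth 24
  ? 192.131.34.100  path d0:-→d1:-→d2:-→d3:-→d4:-→d5:-→d6:-→d7:-→d8:-→d9:-→d10:-→d11:-→d12:-→d13:-→d14:-→d15:-→d16:-→d17:-→d18:-→d19:-→d20:-→d21:-→d22:-→d23:-→d24:H2  best=H2
  add 192.128.0.0/12 -> H0 at depth 12
  ? 192.131.34.36  path d0:-→d1:-→d2:-→d3:-→d4:-→d5:-→d6:-→d7:-→d8:-→d9:-→d10:-→d11:-→d12:H0→d13:-→d14:-→d15:-→d16:-→d17:-→d18:-→d19:-→d20:-→d21:-→d22:-→d23:-→d24:H2  best=H2
  add 8.0.0.0/8 -> H6 at depth 8
  add 158.167.80.32/27 -> H1 at depth 27
  ? 192.128.0.76  path d0:-→d1:-→d2:-→d3:-→d4:-→d5:-→d6:-→d7:-→d8:-→d9:-→d10:-→d11:-→d12:H0→d13:-→d14:-  best=H0
  add 8.249.17.206/32 -> H0 at depth 32
  add 158.160.0.0/11 -> H4 at depth 11
  add 158.167.80.0/24 -> H4 at depth 24
  del 158.160.0.0/11 (clear depth 11)
  add 158.167.80.0/20 -> H4 at depth 20
  ? 158.167.80.32  path d0:-→d1:-→d2:-→d3:-→d4:-→d5:-→d6:-→d7:-→d8:-→d9:-→d10:-→d11:-→d12:-→d13:-→d14:-→d15:-→d16:-→d17:-→d18:-→d19:-→d20:H4→d21:-→d22:-→d23:-→d24:H4→d25:-→d26:-→d27:H1  best=H1
  add 192.128.0.0/11 -> H4 at depth 11
  ? 158.167.80.47  path d0:-→d1:-→d2:-→d3:-→d4:-→d5:-→d6:-→d7:-→d8:-→d9:-→d10:-→d11:-→d12:-→d13:-→d14:-→d15:-→d16:-→d17:-→d18:-→d19:-→d20:H4→d21:-→d22:-→d23:-→d24:H4→d25:-→d26:-→d27:H1  best=H1
  ? 8.249.17.192  path d0:-→d1:-→d2:-→d3:-→d4:-→d5:-→d6:-→d7:-→d8:H6→d9:-→d10:-→d11:-→d12:-→d13:-→d14:-→d15:-→d16:-→d17:-→d18:-→d19:-→d20:-→d21:-→d22:-→d23:-→d24:-→d25:-→d26:-→d27:H0→d28:-  best=H0
  add 8.249.17.192/28 -> H0 at depth 28
  add 192.131.34.192/26 -> H2 at depth 26
  ? 192.131.34.226  path d0:-→d1:-→d2:-→d3:-→d4:-→d5:-→d6:-→d7:-→d8:-→d9:-→d10:-→d11:H4→d12:H0→d13:-→d14:-→d15:-→d16:-→d17:-→d18:-→d19:-→d20:-→d21:-→d22:-→d23:-→d24:H2→d25:-→d26:H2  best=H2
  add 158.160.0.0/12 -> H5 at depth 12
  ? 8.249.17.221  path d0:-→d1:-→d2:-→d3:-→d4:-→d5:-→d6:-→d7:-→d8:H6→d9:-→d10:-→d11:-→d12:-→d13:-→d14:-→d15:-→d16:-→d17:-→d18:-→d19:-→d20:-→d21:-→d22:-→d23:-→d24:-→d25:-→d26:-→d27:H0  best=H0
  ? 192.128.193.188  path d0:-→d1:-→d2:-→d3:-→d4:-→d5:-→d6:-→d7:-→d8:-→d9:-→d10:-→d11:H4→d12:H0→d13:-→d14:-  best=H0
  add 192.131.34.192/28 -> H2 at depth 28
  ? 158.167.80.8  path d0:-→d1:-→d2:-→d3:-→d4:-→d5:-→d6:-→d7:-→d8:-→d9:-→d10:-→d11:-→d12:H5→d13:-→d14:-→d15:-→d16:-→d17:-→d18:-→d19:-→d20:H4→d21:-→d22:-→d23:-→d24:H4→d25:-→d26:-  best=H4
  ? 192.131.34.49  path d0:-→d1:-→d2:-→d3:-→d4:-→d5:-→d6:-→d7:-→d8:-→d9:-→d10:-→d11:H4→d12:H0→d13:-→d14:-→d15:-→d16:-→d17:-→d18:-→d19:-→d20:-→d21:-→d22:-→d23:-→d24:H2  best=H2
  ? 45.93.187.250  path d0:-→d1:-→d2:-  best=no-route
  ? 192.128.1.225  path d0:-→d1:-→d2:-→d3:-→d4:-→d5:-→d6:-→d7:-→d8:-→d9:-→d10:-→d11:H4→d12:H0→d13:-→d14:-  best=H0
  ? 221.199.247.230  path d0:-→d1:-→d2:-→d3:-  best=no-route
  add 192.131.34.192/30 -> H3 at depth 30
  ? 192.131.34.234  path d0:-→d1:-→d2:-→d3:-→d4:-→d5:-→d6:-→d7:-→d8:-→d9:-→d10:-→d11:H4→d12:H0→d13:-→d14:-→d15:-→d16:-→d17:-→d18:-→d19:-→d20:-→d21:-→d22:-→d23:-→d24:H2→d25:-→d26:H2  best=H2
  add 158.167.80.42/32 -> H5 at depth 32
  ? 192.131.34.195  path d0:-→d1:-→d2:-→d3:-→d4:-→d5:-→d6:-→d7:-→d8:-→d9:-→d10:-→d11:H4→d12:H0→d13:-→d14:-→d15:-→d16:-→d17:-→d18:-→d19:-→d20:-→d21:-→d22:-→d23:-→d24:H2→d25:-→d26:H2→d27:-→d28:H2→d29:-→d30:H3  best=H3
  add 0.0.0.0/4 -> H3 at depth 4
  ? 158.167.80.15  path d0:-→d1:-→d2:-→d3:-→d4:-→d5:-→d6:-→d7:-→d8:-→d9:-→d10:-→d11:-→d12:H5→d13:-→d14:-→d15:-→d16:-→d17:-→d18:-→d19:-→d20:H4→d21:-→d22:-→d23:-→d24:H4→d25:-→d26:-  best=H4
  del 8.0.0.0/8 (clear depth 8)

== LOOKUPS ==
["H2","H2","H0","H1","H1","H0","H2","H0","H0","H4","H2","no-route","H0","no-route","H2","H3","H4"]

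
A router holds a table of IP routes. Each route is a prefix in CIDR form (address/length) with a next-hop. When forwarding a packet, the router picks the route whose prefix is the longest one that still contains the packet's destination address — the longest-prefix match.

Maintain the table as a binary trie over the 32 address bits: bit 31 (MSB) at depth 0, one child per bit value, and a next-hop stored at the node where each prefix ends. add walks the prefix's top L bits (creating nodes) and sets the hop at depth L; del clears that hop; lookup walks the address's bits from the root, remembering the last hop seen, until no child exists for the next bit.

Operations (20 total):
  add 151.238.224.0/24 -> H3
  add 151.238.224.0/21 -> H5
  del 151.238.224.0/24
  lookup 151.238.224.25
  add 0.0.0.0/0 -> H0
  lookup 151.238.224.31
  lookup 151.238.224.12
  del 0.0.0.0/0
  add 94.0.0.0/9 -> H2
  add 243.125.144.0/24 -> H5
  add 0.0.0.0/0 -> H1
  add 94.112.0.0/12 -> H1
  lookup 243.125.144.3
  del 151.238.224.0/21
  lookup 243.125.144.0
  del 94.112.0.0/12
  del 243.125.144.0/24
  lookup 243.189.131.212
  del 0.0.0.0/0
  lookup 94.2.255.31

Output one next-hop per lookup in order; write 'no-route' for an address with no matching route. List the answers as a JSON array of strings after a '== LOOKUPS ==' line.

Trace:
  add 151.238.224.0/24 -> H3 at depth 24
  add 151.238.224.0/21 -> H5 at depth 21
  del 151.238.224.0/24 (clear depth 24)
  Q 151.238.224.25: descend 100101111110111011100000 ; hops seen [H5] ; pick H5
  add 0.0.0.0/0 -> H0 at depth 0
  Q 151.238.224.31: descend 100101111110111011100000 ; hops seen [H0,H5] ; pick H5
  Q 151.238.224.12: descend 100101111110111011100000 ; hops seen [H0,H5] ; pick H5
  del 0.0.0.0/0 (clear depth 0)
  add 94.0.0.0/9 -> H2 at depth 9
  add 243.125.144.0/24 -> H5 at depth 24
  add 0.0.0.0/0 -> H1 at depth 0
  add 94.112.0.0/12 -> H1 at depth 12
  Q 243.125.144.3: descend 111100110111110110010000 ; hops seen [H1,H5] ; pick H5
  del 151.238.224.0/21 (clear depth 21)
  Q 243.125.144.0: descend 111100110111110110010000 ; hops seen [H1,H5] ; pick H5
  del 94.112.0.0/12 (clear depth 12)
  del 243.125.144.0/24 (clear depth 24)
  Q 243.189.131.212: descend 11110011 ; hops seen [H1] ; pick H1
  del 0.0.0.0/0 (clear depth 0)
  Q 94.2.255.31: descend 010111100 ; hops seen [H2] ; pick H2

== LOOKUPS ==
["H5","H5","H5","H5","H5","H1","H2"]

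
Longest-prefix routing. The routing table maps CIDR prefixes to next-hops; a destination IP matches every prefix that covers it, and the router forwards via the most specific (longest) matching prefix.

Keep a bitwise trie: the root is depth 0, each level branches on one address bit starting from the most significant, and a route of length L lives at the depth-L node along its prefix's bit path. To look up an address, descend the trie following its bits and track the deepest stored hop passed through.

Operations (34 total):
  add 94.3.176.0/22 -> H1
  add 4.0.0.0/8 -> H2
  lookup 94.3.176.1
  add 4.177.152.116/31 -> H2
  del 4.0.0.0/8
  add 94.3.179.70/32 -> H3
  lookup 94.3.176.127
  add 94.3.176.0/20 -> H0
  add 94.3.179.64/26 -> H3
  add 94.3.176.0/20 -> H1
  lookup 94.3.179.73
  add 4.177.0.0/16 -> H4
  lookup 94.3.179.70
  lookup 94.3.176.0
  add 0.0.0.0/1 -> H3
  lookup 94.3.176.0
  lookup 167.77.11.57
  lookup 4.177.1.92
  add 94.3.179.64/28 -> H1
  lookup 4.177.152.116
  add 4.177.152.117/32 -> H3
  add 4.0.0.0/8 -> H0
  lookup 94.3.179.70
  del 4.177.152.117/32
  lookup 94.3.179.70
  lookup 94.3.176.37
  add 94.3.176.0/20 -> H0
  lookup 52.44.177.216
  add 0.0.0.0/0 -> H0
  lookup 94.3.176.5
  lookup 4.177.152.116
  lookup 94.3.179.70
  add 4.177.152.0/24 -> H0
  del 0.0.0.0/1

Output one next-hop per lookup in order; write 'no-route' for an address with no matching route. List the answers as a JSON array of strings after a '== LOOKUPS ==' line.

Trace:
  add 94.3.176.0/22 -> H1 at depth 22
  add 4.0.0.0/8 -> H2 at depth 8
  Q 94.3.176.1: descend 0101111000000011101100 ; hops seen [H1] ; pick H1
  add 4.177.152.116/31 -> H2 at depth 31
  - 4.0.0.0/8 clear@8
  add 94.3.179.70/32 -> H3 at depth 32
  Q 94.3.176.127: descend 0101111000000011101100 ; hops seen [H1] ; pick H1
  add 94.3.176.0/20 -> H0 at depth 20
  add 94.3.179.64/26 -> H3 at depth 26
  add 94.3.176.0/20 -> H1 at depth 20
  Q 94.3.179.73: descend 0101111000000011101100110100 ; hops seen [H1,H1,H3] ; pick H3
  add 4.177.0.0/16 -> H4 at depth 16
  Q 94.3.179.70: descend 01011110000000111011001101000110 ; hops seen [H1,H1,H3,H3] ; pick H3
  Q 94.3.176.0: descend 0101111000000011101100 ; hops seen [H1,H1] ; pick H1
  add 0.0.0.0/1 -> H3 at depth 1
  Q 94.3.176.0: descend 0101111000000011101100 ; hops seen [H3,H1,H1] ; pick H1
  Q 167.77.11.57: descend ε ; hops seen [∅] ; pick no-route
  Q 4.177.1.92: descend 0000010010110001 ; hops seen [H3,H4] ; pick H4
  add 94.3.179.64/28 -> H1 at depth 28
  Q 4.177.152.116: descend 0000010010110001100110000111010 ; hops seen [H3,H4,H2] ; pick H2
  add 4.177.152.117/32 -> H3 at depth 32
  add 4.0.0.0/8 -> H0 at depth 8
  Q 94.3.179.70: descend 01011110000000111011001101000110 ; hops seen [H3,H1,H1,H3,H1,H3] ; pick H3
  - 4.177.152.117/32 clear@32
  Q 94.3.179.70: descend 01011110000000111011001101000110 ; hops seen [H3,H1,H1,H3,H1,H3] ; pick H3
  Q 94.3.176.37: descend 0101111000000011101100 ; hops seen [H3,H1,H1] ; pick H1
  add 94.3.176.0/20 -> H0 at depth 20
  Q 52.44.177.216: descend 00 ; hops seen [H3] ; pick H3
  add 0.0.0.0/0 -> H0 at depth 0
  Q 94.3.176.5: descend 0101111000000011101100 ; hops seen [H0,H3,H0,H1] ; pick H1
  Q 4.177.152.116: descend 0000010010110001100110000111010 ; hops seen [H0,H3,H0,H4,H2] ; pick H2
  Q 94.3.179.70: descend 01011110000000111011001101000110 ; hops seen [H0,H3,H0,H1,H3,H1,H3] ; pick H3
  add 4.177.152.0/24 -> H0 at depth 24
  - 0.0.0.0/1 clear@1

== LOOKUPS ==
["H1","H1","H3","H3","H1","H1","no-route","H4","H2","H3","H3","H1","H3","H1","H2","H3"]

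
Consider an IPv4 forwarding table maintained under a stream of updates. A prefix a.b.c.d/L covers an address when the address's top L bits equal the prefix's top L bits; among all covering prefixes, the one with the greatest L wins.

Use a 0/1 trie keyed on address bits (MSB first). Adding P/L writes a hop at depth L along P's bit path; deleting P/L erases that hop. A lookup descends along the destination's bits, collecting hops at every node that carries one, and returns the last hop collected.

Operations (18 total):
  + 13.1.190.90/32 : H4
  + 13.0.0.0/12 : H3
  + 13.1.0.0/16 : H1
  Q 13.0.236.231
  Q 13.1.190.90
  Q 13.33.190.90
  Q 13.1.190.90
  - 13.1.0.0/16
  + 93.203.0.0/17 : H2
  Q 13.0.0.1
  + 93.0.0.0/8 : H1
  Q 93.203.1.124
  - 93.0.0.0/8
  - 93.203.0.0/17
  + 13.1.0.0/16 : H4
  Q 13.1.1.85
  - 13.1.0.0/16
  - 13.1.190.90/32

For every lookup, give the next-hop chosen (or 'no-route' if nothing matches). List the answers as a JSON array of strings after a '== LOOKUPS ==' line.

Process each operation:
  add 13.1.190.90/32 -> H4 at depth 32
  add 13.0.0.0/12 -> H3 at depth 12
  add 13.1.0.0/16 -> H1 at depth 16
  lookup 13.0.236.231: bits 000011010000000 walk d0:-→d1:-→d2:-→d3:-→d4:-→d5:-→d6:-→d7:-→d8:-→d9:-→d10:-→d11:-→d12:H3→d13:-→d14:-→d15:- -> H3
  lookup 13.1.190.90: bits 00001101000000011011111001011010 walk d0:-→d1:-→d2:-→d3:-→d4:-→d5:-→d6:-→d7:-→d8:-→d9:-→d10:-→d11:-→d12:H3→d13:-→d14:-→d15:-→d16:H1→d17:-→d18:-→d19:-→d20:-→d21:-→d22:-→d23:-→d24:-→d25:-→d26:-→d27:-→d28:-→d29:-→d30:-→d31:-→d32:H4 -> H4
  lookup 13.33.190.90: bits 0000110100 walk d0:-→d1:-→d2:-→d3:-→d4:-→d5:-→d6:-→d7:-→d8:-→d9:-→d10:- -> no-route
  lookup 13.1.190.90: bits 00001101000000011011111001011010 walk d0:-→d1:-→d2:-→d3:-→d4:-→d5:-→d6:-→d7:-→d8:-→d9:-→d10:-→d11:-→d12:H3→d13:-→d14:-→d15:-→d16:H1→d17:-→d18:-→d19:-→d20:-→d21:-→d22:-→d23:-→d24:-→d25:-→d26:-→d27:-→d28:-→d29:-→d30:-→d31:-→d32:H4 -> H4
  - 13.1.0.0/16 clear@16
  add 93.203.0.0/17 -> H2 at depth 17
  lookup 13.0.0.1: bits 000011010000000 walk d0:-→d1:-→d2:-→d3:-→d4:-→d5:-→d6:-→d7:-→d8:-→d9:-→d10:-→d11:-→d12:H3→d13:-→d14:-→d15:- -> H3
  add 93.0.0.0/8 -> H1 at depth 8
  lookup 93.203.1.124: bits 01011101110010110 walk d0:-→d1:-→d2:-→d3:-→d4:-→d5:-→d6:-→d7:-→d8:H1→d9:-→d10:-→d11:-→d12:-→d13:-→d14:-→d15:-→d16:-→d17:H2 -> H2
  - 93.0.0.0/8 clear@8
  - 93.203.0.0/17 clear@17
  add 13.1.0.0/16 -> H4 at depth 16
  lookup 13.1.1.85: bits 0000110100000001 walk d0:-→d1:-→d2:-→d3:-→d4:-→d5:-→d6:-→d7:-→d8:-→d9:-→d10:-→d11:-→d12:H3→d13:-→d14:-→d15:-→d16:H4 -> H4
  - 13.1.0.0/16 clear@16
  - 13.1.190.90/32 clear@32

== LOOKUPS ==
["H3","H4","no-route","H4","H3","H2","H4"]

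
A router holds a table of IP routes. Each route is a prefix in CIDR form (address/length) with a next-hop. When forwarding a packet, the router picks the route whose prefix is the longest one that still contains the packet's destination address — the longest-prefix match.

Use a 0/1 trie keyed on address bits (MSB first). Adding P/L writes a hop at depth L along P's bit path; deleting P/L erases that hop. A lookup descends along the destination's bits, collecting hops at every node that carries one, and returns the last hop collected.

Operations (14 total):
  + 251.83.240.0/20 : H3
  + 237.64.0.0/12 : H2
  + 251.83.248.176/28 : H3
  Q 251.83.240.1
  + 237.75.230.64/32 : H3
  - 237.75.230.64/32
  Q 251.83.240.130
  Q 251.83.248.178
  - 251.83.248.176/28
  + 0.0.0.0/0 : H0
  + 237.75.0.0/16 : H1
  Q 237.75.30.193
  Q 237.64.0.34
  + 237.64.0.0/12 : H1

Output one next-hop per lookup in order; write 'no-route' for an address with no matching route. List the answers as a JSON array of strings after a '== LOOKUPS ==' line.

Apply in order:
  add 251.83.240.0/20 -> H3 at depth 20
  add 237.64.0.0/12 -> H2 at depth 12
  add 251.83.248.176/28 -> H3 at depth 28
  ? 251.83.240.1  path d0:-→d1:-→d2:-→d3:-→d4:-→d5:-→d6:-→d7:-→d8:-→d9:-→d10:-→d11:-→d12:-→d13:-→d14:-→d15:-→d16:-→d17:-→d18:-→d19:-→d20:H3  best=H3
  add 237.75.230.64/32 -> H3 at depth 32
  - 237.75.230.64/32 clear@32
  ? 251.83.240.130  path d0:-→d1:-→d2:-→d3:-→d4:-→d5:-→d6:-→d7:-→d8:-→d9:-→d10:-→d11:-→d12:-→d13:-→d14:-→d15:-→d16:-→d17:-→d18:-→d19:-→d20:H3  best=H3
  ? 251.83.248.178  path d0:-→d1:-→d2:-→d3:-→d4:-→d5:-→d6:-→d7:-→d8:-→d9:-→d10:-→d11:-→d12:-→d13:-→d14:-→d15:-→d16:-→d17:-→d18:-→d19:-→d20:H3→d21:-→d22:-→d23:-→d24:-→d25:-→d26:-→d27:-→d28:H3  best=H3
  - 251.83.248.176/28 clear@28
  add 0.0.0.0/0 -> H0 at depth 0
  add 237.75.0.0/16 -> H1 at depth 16
  ? 237.75.30.193  path d0:H0→d1:-→d2:-→d3:-→d4:-→d5:-→d6:-→d7:-→d8:-→d9:-→d10:-→d11:-→d12:H2→d13:-→d14:-→d15:-→d16:H1  best=H1
  ? 237.64.0.34  path d0:H0→d1:-→d2:-→d3:-→d4:-→d5:-→d6:-→d7:-→d8:-→d9:-→d10:-→d11:-→d12:H2  best=H2
  add 237.64.0.0/12 -> H1 at depth 12

== LOOKUPS ==
["H3","H3","H3","H1","H2"]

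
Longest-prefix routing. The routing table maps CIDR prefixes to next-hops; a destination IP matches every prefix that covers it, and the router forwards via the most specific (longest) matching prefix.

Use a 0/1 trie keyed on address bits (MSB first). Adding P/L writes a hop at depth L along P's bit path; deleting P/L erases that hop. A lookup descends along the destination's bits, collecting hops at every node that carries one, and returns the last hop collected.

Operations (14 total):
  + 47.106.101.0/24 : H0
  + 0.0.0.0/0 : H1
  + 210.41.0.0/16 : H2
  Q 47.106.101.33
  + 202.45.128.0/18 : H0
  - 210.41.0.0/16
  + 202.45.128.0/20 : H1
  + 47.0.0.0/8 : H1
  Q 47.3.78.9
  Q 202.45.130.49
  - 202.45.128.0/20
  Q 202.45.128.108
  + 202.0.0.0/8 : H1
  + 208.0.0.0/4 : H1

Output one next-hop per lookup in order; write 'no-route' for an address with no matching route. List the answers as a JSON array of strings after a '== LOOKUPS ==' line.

Process each operation:
  + 47.106.101.0/24 (H0) depth=24
  + 0.0.0.0/0 (H1) depth=0
  + 210.41.0.0/16 (H2) depth=16
  lookup 47.106.101.33: bits 001011110110101001100101 walk d0:H1→d1:-→d2:-→d3:-→d4:-→d5:-→d6:-→d7:-→d8:-→d9:-→d10:-→d11:-→d12:-→d13:-→d14:-→d15:-→d16:-→d17:-→d18:-→d19:-→d20:-→d21:-→d22:-→d23:-→d24:H0 -> H0
  + 202.45.128.0/18 (H0) depth=18
  del 210.41.0.0/16 (clear depth 16)
  + 202.45.128.0/20 (H1) depth=20
  + 47.0.0.0/8 (H1) depth=8
  lookup 47.3.78.9: bits 001011110 walk d0:H1→d1:-→d2:-→d3:-→d4:-→d5:-→d6:-→d7:-→d8:H1→d9:- -> H1
  lookup 202.45.130.49: bits 11001010001011011000 walk d0:H1→d1:-→d2:-→d3:-→d4:-→d5:-→d6:-→d7:-→d8:-→d9:-→d10:-→d11:-→d12:-→d13:-→d14:-→d15:-→d16:-→d17:-→d18:H0→d19:-→d20:H1 -> H1
  del 202.45.128.0/20 (clear depth 20)
  lookup 202.45.128.108: bits 11001010001011011000 walk d0:H1→d1:-→d2:-→d3:-→d4:-→d5:-→d6:-→d7:-→d8:-→d9:-→d10:-→d11:-→d12:-→d13:-→d14:-→d15:-→d16:-→d17:-→d18:H0→d19:-→d20:- -> H0
  + 202.0.0.0/8 (H1) depth=8
  + 208.0.0.0/4 (H1) depth=4

== LOOKUPS ==
["H0","H1","H1","H0"]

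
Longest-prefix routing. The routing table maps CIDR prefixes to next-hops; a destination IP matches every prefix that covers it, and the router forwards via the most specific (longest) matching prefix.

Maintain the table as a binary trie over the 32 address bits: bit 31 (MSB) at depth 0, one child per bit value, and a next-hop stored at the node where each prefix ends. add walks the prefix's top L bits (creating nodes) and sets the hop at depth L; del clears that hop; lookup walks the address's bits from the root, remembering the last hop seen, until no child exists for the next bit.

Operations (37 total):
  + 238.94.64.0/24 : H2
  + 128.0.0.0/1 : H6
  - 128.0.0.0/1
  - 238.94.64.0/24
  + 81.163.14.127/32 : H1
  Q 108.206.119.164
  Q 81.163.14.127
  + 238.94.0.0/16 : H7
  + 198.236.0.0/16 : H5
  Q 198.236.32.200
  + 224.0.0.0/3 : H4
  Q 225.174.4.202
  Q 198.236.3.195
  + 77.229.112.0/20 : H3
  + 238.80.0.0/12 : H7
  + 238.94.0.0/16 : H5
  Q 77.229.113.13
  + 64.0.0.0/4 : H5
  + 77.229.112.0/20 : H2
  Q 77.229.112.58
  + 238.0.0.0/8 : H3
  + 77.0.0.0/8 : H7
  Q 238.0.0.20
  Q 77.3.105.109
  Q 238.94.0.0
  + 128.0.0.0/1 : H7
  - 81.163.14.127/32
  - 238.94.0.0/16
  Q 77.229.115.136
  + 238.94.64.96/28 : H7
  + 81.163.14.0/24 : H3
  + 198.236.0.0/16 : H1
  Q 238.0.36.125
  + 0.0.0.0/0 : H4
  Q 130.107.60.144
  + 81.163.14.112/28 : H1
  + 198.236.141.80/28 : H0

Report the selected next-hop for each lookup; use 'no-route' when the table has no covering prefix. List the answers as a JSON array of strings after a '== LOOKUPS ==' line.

Trace:
  add 238.94.64.0/24 -> H2 at depth 24
  add 128.0.0.0/1 -> H6 at depth 1
  del 128.0.0.0/1 (clear depth 1)
  del 238.94.64.0/24 (clear depth 24)
  add 81.163.14.127/32 -> H1 at depth 32
  Q 108.206.119.164: descend 01 ; hops seen [∅] ; pick no-route
  Q 81.163.14.127: descend 01010001101000110000111001111111 ; hops seen [H1] ; pick H1
  add 238.94.0.0/16 -> H7 at depth 16
  add 198.236.0.0/16 -> H5 at depth 16
  Q 198.236.32.200: descend 1100011011101100 ; hops seen [H5] ; pick H5
  add 224.0.0.0/3 -> H4 at depth 3
  Q 225.174.4.202: descend 1110 ; hops seen [H4] ; pick H4
  Q 198.236.3.195: descend 1100011011101100 ; hops seen [H5] ; pick H5
  add 77.229.112.0/20 -> H3 at depth 20
  add 238.80.0.0/12 -> H7 at depth 12
  add 238.94.0.0/16 -> H5 at depth 16
  Q 77.229.113.13: descend 01001101111001010111 ; hops seen [H3] ; pick H3
  add 64.0.0.0/4 -> H5 at depth 4
  add 77.229.112.0/20 -> H2 at depth 20
  Q 77.229.112.58: descend 01001101111001010111 ; hops seen [H5,H2] ; pick H2
  add 238.0.0.0/8 -> H3 at depth 8
  add 77.0.0.0/8 -> H7 at depth 8
  Q 238.0.0.20: descend 111011100 ; hops seen [H4,H3] ; pick H3
  Q 77.3.105.109: descend 01001101 ; hops seen [H5,H7] ; pick H7
  Q 238.94.0.0: descend 11101110010111100 ; hops seen [H4,H3,H7,H5] ; pick H5
  add 128.0.0.0/1 -> H7 at depth 1
  del 81.163.14.127/32 (clear depth 32)
  del 238.94.0.0/16 (clear depth 16)
  Q 77.229.115.136: descend 01001101111001010111 ; hops seen [H5,H7,H2] ; pick H2
  add 238.94.64.96/28 -> H7 at depth 28
  add 81.163.14.0/24 -> H3 at depth 24
  add 198.236.0.0/16 -> H1 at depth 16
  Q 238.0.36.125: descend 111011100 ; hops seen [H7,H4,H3] ; pick H3
  add 0.0.0.0/0 -> H4 at depth 0
  Q 130.107.60.144: descend 1 ; hops seen [H4,H7] ; pick H7
  add 81.163.14.112/28 -> H1 at depth 28
  add 198.236.141.80/28 -> H0 at depth 28

== LOOKUPS ==
["no-route","H1","H5","H4","H5","H3","H2","H3","H7","H5","H2","H3","H7"]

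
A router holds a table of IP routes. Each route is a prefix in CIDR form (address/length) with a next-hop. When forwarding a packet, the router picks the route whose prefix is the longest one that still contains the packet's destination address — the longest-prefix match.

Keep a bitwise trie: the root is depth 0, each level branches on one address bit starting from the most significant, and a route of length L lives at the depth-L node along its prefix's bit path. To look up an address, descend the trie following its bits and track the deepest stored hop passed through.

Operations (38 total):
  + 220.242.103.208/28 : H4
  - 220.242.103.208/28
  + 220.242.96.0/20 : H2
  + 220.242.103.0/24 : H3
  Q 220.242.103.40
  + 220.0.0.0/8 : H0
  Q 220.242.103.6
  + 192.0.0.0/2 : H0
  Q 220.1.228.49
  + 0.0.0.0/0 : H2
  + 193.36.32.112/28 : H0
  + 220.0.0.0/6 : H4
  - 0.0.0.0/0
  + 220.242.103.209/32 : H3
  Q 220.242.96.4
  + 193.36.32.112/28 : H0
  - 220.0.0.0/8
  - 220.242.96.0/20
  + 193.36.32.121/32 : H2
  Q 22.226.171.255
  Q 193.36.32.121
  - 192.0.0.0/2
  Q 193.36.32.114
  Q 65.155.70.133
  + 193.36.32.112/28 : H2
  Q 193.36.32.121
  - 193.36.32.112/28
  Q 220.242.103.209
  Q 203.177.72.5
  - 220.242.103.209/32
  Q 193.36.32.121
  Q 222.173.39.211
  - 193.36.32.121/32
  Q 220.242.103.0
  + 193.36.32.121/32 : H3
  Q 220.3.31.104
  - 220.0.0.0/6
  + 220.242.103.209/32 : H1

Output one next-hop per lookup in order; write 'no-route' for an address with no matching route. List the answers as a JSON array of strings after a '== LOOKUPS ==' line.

Process each operation:
  + 220.242.103.208/28 (H4) depth=28
  del 220.242.103.208/28 (clear depth 28)
  + 220.242.96.0/20 (H2) depth=20
  + 220.242.103.0/24 (H3) depth=24
  ? 220.242.103.40  path d0:-→d1:-→d2:-→d3:-→d4:-→d5:-→d6:-→d7:-→d8:-→d9:-→d10:-→d11:-→d12:-→d13:-→d14:-→d15:-→d16:-→d17:-→d18:-→d19:-→d20:H2→d21:-→d22:-→d23:-→d24:H3  best=H3
  + 220.0.0.0/8 (H0) depth=8
  ? 220.242.103.6  path d0:-→d1:-→d2:-→d3:-→d4:-→d5:-→d6:-→d7:-→d8:H0→d9:-→d10:-→d11:-→d12:-→d13:-→d14:-→d15:-→d16:-→d17:-→d18:-→d19:-→d20:H2→d21:-→d22:-→d23:-→d24:H3  best=H3
  + 192.0.0.0/2 (H0) depth=2
  ? 220.1.228.49  path d0:-→d1:-→d2:H0→d3:-→d4:-→d5:-→d6:-→d7:-→d8:H0  best=H0
  + 0.0.0.0/0 (H2) depth=0
  + 193.36.32.112/28 (H0) depth=28
  + 220.0.0.0/6 (H4) depth=6
  del 0.0.0.0/0 (clear depth 0)
  + 220.242.103.209/32 (H3) depth=32
  ? 220.242.96.4  path d0:-→d1:-→d2:H0→d3:-→d4:-→d5:-→d6:H4→d7:-→d8:H0→d9:-→d10:-→d11:-→d12:-→d13:-→d14:-→d15:-→d16:-→d17:-→d18:-→d19:-→d20:H2→d21:-  best=H2
  + 193.36.32.112/28 (H0) depth=28
  del 220.0.0.0/8 (clear depth 8)
  del 220.242.96.0/20 (clear depth 20)
  + 193.36.32.121/32 (H2) depth=32
  ? 22.226.171.255  path d0:-  best=no-route
  ? 193.36.32.121  path d0:-→d1:-→d2:H0→d3:-→d4:-→d5:-→d6:-→d7:-→d8:-→d9:-→d10:-→d11:-→d12:-→d13:-→d14:-→d15:-→d16:-→d17:-→d18:-→d19:-→d20:-→d21:-→d22:-→d23:-→d24:-→d25:-→d26:-→d27:-→d28:H0→d29:-→d30:-→d31:-→d32:H2  best=H2
  del 192.0.0.0/2 (clear depth 2)
  ? 193.36.32.114  path d0:-→d1:-→d2:-→d3:-→d4:-→d5:-→d6:-→d7:-→d8:-→d9:-→d10:-→d11:-→d12:-→d13:-→d14:-→d15:-→d16:-→d17:-→d18:-→d19:-→d20:-→d21:-→d22:-→d23:-→d24:-→d25:-→d26:-→d27:-→d28:H0  best=H0
  ? 65.155.70.133  path d0:-  best=no-route
  + 193.36.32.112/28 (H2) depth=28
  ? 193.36.32.121  path d0:-→d1:-→d2:-→d3:-→d4:-→d5:-→d6:-→d7:-→d8:-→d9:-→d10:-→d11:-→d12:-→d13:-→d14:-→d15:-→d16:-→d17:-→d18:-→d19:-→d20:-→d21:-→d22:-→d23:-→d24:-→d25:-→d26:-→d27:-→d28:H2→d29:-→d30:-→d31:-→d32:H2  best=H2
  del 193.36.32.112/28 (clear depth 28)
  ? 220.242.103.209  path d0:-→d1:-→d2:-→d3:-→d4:-→d5:-→d6:H4→d7:-→d8:-→d9:-→d10:-→d11:-→d12:-→d13:-→d14:-→d15:-→d16:-→d17:-→d18:-→d19:-→d20:-→d21:-→d22:-→d23:-→d24:H3→d25:-→d26:-→d27:-→d28:-→d29:-→d30:-→d31:-→d32:H3  best=H3
  ? 203.177.72.5  path d0:-→d1:-→d2:-→d3:-→d4:-  best=no-route
  del 220.242.103.209/32 (clear depth 32)
  ? 193.36.32.121  path d0:-→d1:-→d2:-→d3:-→d4:-→d5:-→d6:-→d7:-→d8:-→d9:-→d10:-→d11:-→d12:-→d13:-→d14:-→d15:-→d16:-→d17:-→d18:-→d19:-→d20:-→d21:-→d22:-→d23:-→d24:-→d25:-→d26:-→d27:-→d28:-→d29:-→d30:-→d31:-→d32:H2  best=H2
  ? 222.173.39.211  path d0:-→d1:-→d2:-→d3:-→d4:-→d5:-→d6:H4  best=H4
  del 193.36.32.121/32 (clear depth 32)
  ? 220.242.103.0  path d0:-→d1:-→d2:-→d3:-→d4:-→d5:-→d6:H4→d7:-→d8:-→d9:-→d10:-→d11:-→d12:-→d13:-→d14:-→d15:-→d16:-→d17:-→d18:-→d19:-→d20:-→d21:-→d22:-→d23:-→d24:H3  best=H3
  + 193.36.32.121/32 (H3) depth=32
  ? 220.3.31.104  path d0:-→d1:-→d2:-→d3:-→d4:-→d5:-→d6:H4→d7:-→d8:-  best=H4
  del 220.0.0.0/6 (clear depth 6)
  + 220.242.103.209/32 (H1) depth=32

== LOOKUPS ==
["H3","H3","H0","H2","no-route","H2","H0","no-route","H2","H3","no-route","H2","H4","H3","H4"]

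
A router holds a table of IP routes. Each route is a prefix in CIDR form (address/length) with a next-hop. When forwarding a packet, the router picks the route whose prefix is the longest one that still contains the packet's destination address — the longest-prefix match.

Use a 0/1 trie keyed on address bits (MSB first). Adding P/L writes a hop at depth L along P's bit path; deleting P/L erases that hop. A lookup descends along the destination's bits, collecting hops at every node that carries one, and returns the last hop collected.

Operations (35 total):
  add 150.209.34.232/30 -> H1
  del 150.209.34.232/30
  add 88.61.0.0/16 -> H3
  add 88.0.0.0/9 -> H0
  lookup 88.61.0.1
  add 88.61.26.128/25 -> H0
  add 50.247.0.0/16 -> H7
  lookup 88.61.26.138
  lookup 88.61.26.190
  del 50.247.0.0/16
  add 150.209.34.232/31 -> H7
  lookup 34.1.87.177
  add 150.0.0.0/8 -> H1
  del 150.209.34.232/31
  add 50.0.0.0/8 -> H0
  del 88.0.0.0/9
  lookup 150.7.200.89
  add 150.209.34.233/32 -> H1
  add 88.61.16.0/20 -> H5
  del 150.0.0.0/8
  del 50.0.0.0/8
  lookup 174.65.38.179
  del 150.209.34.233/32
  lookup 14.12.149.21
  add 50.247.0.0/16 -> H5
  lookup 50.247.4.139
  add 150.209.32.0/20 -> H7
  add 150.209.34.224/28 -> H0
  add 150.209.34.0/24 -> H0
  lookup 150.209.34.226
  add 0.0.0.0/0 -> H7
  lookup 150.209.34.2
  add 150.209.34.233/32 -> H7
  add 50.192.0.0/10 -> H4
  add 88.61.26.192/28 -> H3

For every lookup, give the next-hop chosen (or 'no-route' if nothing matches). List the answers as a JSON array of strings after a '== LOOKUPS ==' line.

Apply in order:
  + 150.209.34.232/30 (H1) depth=30
  del 150.209.34.232/30 (clear depth 30)
  + 88.61.0.0/16 (H3) depth=16
  + 88.0.0.0/9 (H0) depth=9
  ? 88.61.0.1  path d0:-→d1:-→d2:-→d3:-→d4:-→d5:-→d6:-→d7:-→d8:-→d9:H0→d10:-→d11:-→d12:-→d13:-→d14:-→d15:-→d16:H3  best=H3
  + 88.61.26.128/25 (H0) depth=25
  + 50.247.0.0/16 (H7) depth=16
  ? 88.61.26.138  path d0:-→d1:-→d2:-→d3:-→d4:-→d5:-→d6:-→d7:-→d8:-→d9:H0→d10:-→d11:-→d12:-→d13:-→d14:-→d15:-→d16:H3→d17:-→d18:-→d19:-→d20:-→d21:-→d22:-→d23:-→d24:-→d25:H0  best=H0
  ? 88.61.26.190  path d0:-→d1:-→d2:-→d3:-→d4:-→d5:-→d6:-→d7:-→d8:-→d9:H0→d10:-→d11:-→d12:-→d13:-→d14:-→d15:-→d16:H3→d17:-→d18:-→d19:-→d20:-→d21:-→d22:-→d23:-→d24:-→d25:H0  best=H0
  del 50.247.0.0/16 (clear depth 16)
  + 150.209.34.232/31 (H7) depth=31
  ? 34.1.87.177  path d0:-→d1:-→d2:-→d3:-  best=no-route
  + 150.0.0.0/8 (H1) depth=8
  del 150.209.34.232/31 (clear depth 31)
  + 50.0.0.0/8 (H0) depth=8
  del 88.0.0.0/9 (clear depth 9)
  ? 150.7.200.89  path d0:-→d1:-→d2:-→d3:-→d4:-→d5:-→d6:-→d7:-→d8:H1  best=H1
  + 150.209.34.233/32 (H1) depth=32
  + 88.61.16.0/20 (H5) depth=20
  del 150.0.0.0/8 (clear depth 8)
  del 50.0.0.0/8 (clear depth 8)
  ? 174.65.38.179  path d0:-→d1:-→d2:-  best=no-route
  del 150.209.34.233/32 (clear depth 32)
  ? 14.12.149.21  path d0:-→d1:-→d2:-  best=no-route
  + 50.247.0.0/16 (H5) depth=16
  ? 50.247.4.139  path d0:-→d1:-→d2:-→d3:-→d4:-→d5:-→d6:-→d7:-→d8:-→d9:-→d10:-→d11:-→d12:-→d13:-→d14:-→d15:-→d16:H5  best=H5
  + 150.209.32.0/20 (H7) depth=20
  + 150.209.34.224/28 (H0) depth=28
  + 150.209.34.0/24 (H0) depth=24
  ? 150.209.34.226  path d0:-→d1:-→d2:-→d3:-→d4:-→d5:-→d6:-→d7:-→d8:-→d9:-→d10:-→d11:-→d12:-→d13:-→d14:-→d15:-→d16:-→d17:-→d18:-→d19:-→d20:H7→d21:-→d22:-→d23:-→d24:H0→d25:-→d26:-→d27:-→d28:H0  best=H0
  + 0.0.0.0/0 (H7) depth=0
  ? 150.209.34.2  path d0:H7→d1:-→d2:-→d3:-→d4:-→d5:-→d6:-→d7:-→d8:-→d9:-→d10:-→d11:-→d12:-→d13:-→d14:-→d15:-→d16:-→d17:-→d18:-→d19:-→d20:H7→d21:-→d22:-→d23:-→d24:H0  best=H0
  + 150.209.34.233/32 (H7) depth=32
  + 50.192.0.0/10 (H4) depth=10
  + 88.61.26.192/28 (H3) depth=28

== LOOKUPS ==
["H3","H0","H0","no-route","H1","no-route","no-route","H5","H0","H0"]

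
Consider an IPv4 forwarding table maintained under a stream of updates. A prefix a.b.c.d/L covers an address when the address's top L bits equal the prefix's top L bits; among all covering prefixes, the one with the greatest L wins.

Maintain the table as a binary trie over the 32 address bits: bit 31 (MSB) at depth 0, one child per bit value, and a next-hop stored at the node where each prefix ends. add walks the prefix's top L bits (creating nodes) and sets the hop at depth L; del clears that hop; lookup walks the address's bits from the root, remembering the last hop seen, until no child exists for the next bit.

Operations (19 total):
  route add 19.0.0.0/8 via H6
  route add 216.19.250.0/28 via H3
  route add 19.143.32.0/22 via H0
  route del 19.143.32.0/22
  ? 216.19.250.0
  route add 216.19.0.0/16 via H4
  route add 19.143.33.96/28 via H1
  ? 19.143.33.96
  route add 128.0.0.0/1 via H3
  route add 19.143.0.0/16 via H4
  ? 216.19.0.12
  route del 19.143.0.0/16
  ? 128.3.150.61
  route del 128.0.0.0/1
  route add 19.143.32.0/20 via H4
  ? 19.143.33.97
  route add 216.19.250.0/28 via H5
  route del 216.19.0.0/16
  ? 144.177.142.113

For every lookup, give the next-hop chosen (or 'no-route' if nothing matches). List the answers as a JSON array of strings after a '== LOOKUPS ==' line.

Process each operation:
  + 19.0.0.0/8 (H6) depth=8
  + 216.19.250.0/28 (H3) depth=28
  + 19.143.32.0/22 (H0) depth=22
  del 19.143.32.0/22 (clear depth 22)
  Q 216.19.250.0: descend 1101100000010011111110100000 ; hops seen [H3] ; pick H3
  + 216.19.0.0/16 (H4) depth=16
  + 19.143.33.96/28 (H1) depth=28
  Q 19.143.33.96: descend 0001001110001111001000010110 ; hops seen [H6,H1] ; pick H1
  + 128.0.0.0/1 (H3) depth=1
  + 19.143.0.0/16 (H4) depth=16
  Q 216.19.0.12: descend 1101100000010011 ; hops seen [H3,H4] ; pick H4
  del 19.143.0.0/16 (clear depth 16)
  Q 128.3.150.61: descend 1 ; hops seen [H3] ; pick H3
  del 128.0.0.0/1 (clear depth 1)
  + 19.143.32.0/20 (H4) depth=20
  Q 19.143.33.97: descend 0001001110001111001000010110 ; hops seen [H6,H4,H1] ; pick H1
  + 216.19.250.0/28 (H5) depth=28
  del 216.19.0.0/16 (clear depth 16)
  Q 144.177.142.113: descend 1 ; hops seen [∅] ; pick no-route

== LOOKUPS ==
["H3","H1","H4","H3","H1","no-route"]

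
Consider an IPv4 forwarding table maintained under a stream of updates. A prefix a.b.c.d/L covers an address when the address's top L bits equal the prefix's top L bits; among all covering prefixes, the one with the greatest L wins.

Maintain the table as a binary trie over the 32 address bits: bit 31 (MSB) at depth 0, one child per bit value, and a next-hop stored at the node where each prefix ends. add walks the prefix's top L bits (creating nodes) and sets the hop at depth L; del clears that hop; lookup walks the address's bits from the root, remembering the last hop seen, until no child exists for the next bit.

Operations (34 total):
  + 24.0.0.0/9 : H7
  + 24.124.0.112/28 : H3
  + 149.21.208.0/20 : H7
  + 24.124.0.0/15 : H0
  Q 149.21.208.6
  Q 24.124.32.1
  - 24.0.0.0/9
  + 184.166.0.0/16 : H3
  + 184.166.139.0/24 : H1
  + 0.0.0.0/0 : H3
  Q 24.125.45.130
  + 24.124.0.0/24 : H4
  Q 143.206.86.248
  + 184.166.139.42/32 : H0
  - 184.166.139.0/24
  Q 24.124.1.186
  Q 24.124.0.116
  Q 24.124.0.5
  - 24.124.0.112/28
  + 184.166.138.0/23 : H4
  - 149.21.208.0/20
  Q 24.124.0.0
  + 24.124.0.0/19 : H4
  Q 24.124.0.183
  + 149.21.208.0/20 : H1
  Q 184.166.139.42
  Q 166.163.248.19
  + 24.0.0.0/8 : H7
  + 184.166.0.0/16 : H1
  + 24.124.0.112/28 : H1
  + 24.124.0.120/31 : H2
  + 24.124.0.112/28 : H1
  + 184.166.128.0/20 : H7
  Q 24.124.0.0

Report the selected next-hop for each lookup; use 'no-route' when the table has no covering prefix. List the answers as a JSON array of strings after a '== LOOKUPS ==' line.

Apply in order:
  + 24.0.0.0/9 (H7) depth=9
  + 24.124.0.112/28 (H3) depth=28
  + 149.21.208.0/20 (H7) depth=20
  + 24.124.0.0/15 (H0) depth=15
  lookup 149.21.208.6: bits 10010101000101011101 walk d0:-→d1:-→d2:-→d3:-→d4:-→d5:-→d6:-→d7:-→d8:-→d9:-→d10:-→d11:-→d12:-→d13:-→d14:-→d15:-→d16:-→d17:-→d18:-→d19:-→d20:H7 -> H7
  lookup 24.124.32.1: bits 000110000111110000 walk d0:-→d1:-→d2:-→d3:-→d4:-→d5:-→d6:-→d7:-→d8:-→d9:H7→d10:-→d11:-→d12:-→d13:-→d14:-→d15:H0→d16:-→d17:-→d18:- -> H0
  - 24.0.0.0/9 clear@9
  + 184.166.0.0/16 (H3) depth=16
  + 184.166.139.0/24 (H1) depth=24
  + 0.0.0.0/0 (H3) depth=0
  lookup 24.125.45.130: bits 000110000111110 walk d0:H3→d1:-→d2:-→d3:-→d4:-→d5:-→d6:-→d7:-→d8:-→d9:-→d10:-→d11:-→d12:-→d13:-→d14:-→d15:H0 -> H0
  + 24.124.0.0/24 (H4) depth=24
  lookup 143.206.86.248: bits 100 walk d0:H3→d1:-→d2:-→d3:- -> H3
  + 184.166.139.42/32 (H0) depth=32
  - 184.166.139.0/24 clear@24
  lookup 24.124.1.186: bits 00011000011111000000000 walk d0:H3→d1:-→d2:-→d3:-→d4:-→d5:-→d6:-→d7:-→d8:-→d9:-→d10:-→d11:-→d12:-→d13:-→d14:-→d15:H0→d16:-→d17:-→d18:-→d19:-→d20:-→d21:-→d22:-→d23:- -> H0
  lookup 24.124.0.116: bits 0001100001111100000000000111 walk d0:H3→d1:-→d2:-→d3:-→d4:-→d5:-→d6:-→d7:-→d8:-→d9:-→d10:-→d11:-→d12:-→d13:-→d14:-→d15:H0→d16:-→d17:-→d18:-→d19:-→d20:-→d21:-→d22:-→d23:-→d24:H4→d25:-→d26:-→d27:-→d28:H3 -> H3
  lookup 24.124.0.5: bits 0001100001111100000000000 walk d0:H3→d1:-→d2:-→d3:-→d4:-→d5:-→d6:-→d7:-→d8:-→d9:-→d10:-→d11:-→d12:-→d13:-→d14:-→d15:H0→d16:-→d17:-→d18:-→d19:-→d20:-→d21:-→d22:-→d23:-→d24:H4→d25:- -> H4
  - 24.124.0.112/28 clear@28
  + 184.166.138.0/23 (H4) depth=23
  - 149.21.208.0/20 clear@20
  lookup 24.124.0.0: bits 0001100001111100000000000 walk d0:H3→d1:-→d2:-→d3:-→d4:-→d5:-→d6:-→d7:-→d8:-→d9:-→d10:-→d11:-→d12:-→d13:-→d14:-→d15:H0→d16:-→d17:-→d18:-→d19:-→d20:-→d21:-→d22:-→d23:-→d24:H4→d25:- -> H4
  + 24.124.0.0/19 (H4) depth=19
  lookup 24.124.0.183: bits 000110000111110000000000 walk d0:H3→d1:-→d2:-→d3:-→d4:-→d5:-→d6:-→d7:-→d8:-→d9:-→d10:-→d11:-→d12:-→d13:-→d14:-→d15:H0→d16:-→d17:-→d18:-→d19:H4→d20:-→d21:-→d22:-→d23:-→d24:H4 -> H4
  + 149.21.208.0/20 (H1) depth=20
  lookup 184.166.139.42: bits 10111000101001101000101100101010 walk d0:H3→d1:-→d2:-→d3:-→d4:-→d5:-→d6:-→d7:-→d8:-→d9:-→d10:-→d11:-→d12:-→d13:-→d14:-→d15:-→d16:H3→d17:-→d18:-→d19:-→d20:-→d21:-→d22:-→d23:H4→d24:-→d25:-→d26:-→d27:-→d28:-→d29:-→d30:-→d31:-→d32:H0 -> H0
  lookup 166.163.248.19: bits 101 walk d0:H3→d1:-→d2:-→d3:- -> H3
  + 24.0.0.0/8 (H7) depth=8
  + 184.166.0.0/16 (H1) depth=16
  + 24.124.0.112/28 (H1) depth=28
  + 24.124.0.120/31 (H2) depth=31
  + 24.124.0.112/28 (H1) depth=28
  + 184.166.128.0/20 (H7) depth=20
  lookup 24.124.0.0: bits 0001100001111100000000000 walk d0:H3→d1:-→d2:-→d3:-→d4:-→d5:-→d6:-→d7:-→d8:H7→d9:-→d10:-→d11:-→d12:-→d13:-→d14:-→d15:H0→d16:-→d17:-→d18:-→d19:H4→d20:-→d21:-→d22:-→d23:-→d24:H4→d25:- -> H4

== LOOKUPS ==
["H7","H0","H0","H3","H0","H3","H4","H4","H4","H0","H3","H4"]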